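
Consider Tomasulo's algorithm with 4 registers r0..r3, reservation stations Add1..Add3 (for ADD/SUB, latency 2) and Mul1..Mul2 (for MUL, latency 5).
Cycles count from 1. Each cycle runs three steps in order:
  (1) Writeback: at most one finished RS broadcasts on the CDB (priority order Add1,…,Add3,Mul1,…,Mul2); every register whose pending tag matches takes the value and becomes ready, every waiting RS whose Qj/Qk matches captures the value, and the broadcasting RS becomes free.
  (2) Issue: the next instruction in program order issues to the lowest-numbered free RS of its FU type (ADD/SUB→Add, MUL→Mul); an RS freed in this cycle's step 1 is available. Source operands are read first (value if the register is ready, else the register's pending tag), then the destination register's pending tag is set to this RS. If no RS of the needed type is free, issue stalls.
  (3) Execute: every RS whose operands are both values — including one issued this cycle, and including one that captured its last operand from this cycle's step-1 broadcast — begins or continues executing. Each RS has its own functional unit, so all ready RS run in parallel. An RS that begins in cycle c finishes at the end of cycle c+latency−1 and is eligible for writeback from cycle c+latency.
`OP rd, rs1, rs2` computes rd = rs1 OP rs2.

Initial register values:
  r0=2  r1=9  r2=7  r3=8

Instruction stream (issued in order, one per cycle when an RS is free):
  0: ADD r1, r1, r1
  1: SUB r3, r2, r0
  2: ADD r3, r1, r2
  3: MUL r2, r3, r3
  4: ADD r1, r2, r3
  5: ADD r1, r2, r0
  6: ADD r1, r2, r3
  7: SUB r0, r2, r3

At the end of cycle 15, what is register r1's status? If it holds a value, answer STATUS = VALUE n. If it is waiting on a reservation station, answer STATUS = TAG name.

c1: issue ADD r1<-Add1 | r0:2,r1:Add1,r2:7,r3:8
c2: issue SUB r3<-Add2 | r0:2,r1:Add1,r2:7,r3:Add2
c3: CDB Add1=18; issue ADD r3<-Add1 | r0:2,r1:18,r2:7,r3:Add1
c4: CDB Add2=5; issue MUL r2<-Mul1 | r0:2,r1:18,r2:Mul1,r3:Add1
c5: CDB Add1=25; issue ADD r1<-Add1 | r0:2,r1:Add1,r2:Mul1,r3:25
c6: issue ADD r1<-Add2 | r0:2,r1:Add2,r2:Mul1,r3:25
c7: issue ADD r1<-Add3 | r0:2,r1:Add3,r2:Mul1,r3:25
c8: stall | r0:2,r1:Add3,r2:Mul1,r3:25
c9: stall | r0:2,r1:Add3,r2:Mul1,r3:25
c10: CDB Mul1=625; stall | r0:2,r1:Add3,r2:625,r3:25
c11: stall | r0:2,r1:Add3,r2:625,r3:25
c12: CDB Add1=650; issue SUB r0<-Add1 | r0:Add1,r1:Add3,r2:625,r3:25
c13: CDB Add2=627 | r0:Add1,r1:Add3,r2:625,r3:25
c14: CDB Add1=600 | r0:600,r1:Add3,r2:625,r3:25
c15: CDB Add3=650 | r0:600,r1:650,r2:625,r3:25

STATUS = VALUE 650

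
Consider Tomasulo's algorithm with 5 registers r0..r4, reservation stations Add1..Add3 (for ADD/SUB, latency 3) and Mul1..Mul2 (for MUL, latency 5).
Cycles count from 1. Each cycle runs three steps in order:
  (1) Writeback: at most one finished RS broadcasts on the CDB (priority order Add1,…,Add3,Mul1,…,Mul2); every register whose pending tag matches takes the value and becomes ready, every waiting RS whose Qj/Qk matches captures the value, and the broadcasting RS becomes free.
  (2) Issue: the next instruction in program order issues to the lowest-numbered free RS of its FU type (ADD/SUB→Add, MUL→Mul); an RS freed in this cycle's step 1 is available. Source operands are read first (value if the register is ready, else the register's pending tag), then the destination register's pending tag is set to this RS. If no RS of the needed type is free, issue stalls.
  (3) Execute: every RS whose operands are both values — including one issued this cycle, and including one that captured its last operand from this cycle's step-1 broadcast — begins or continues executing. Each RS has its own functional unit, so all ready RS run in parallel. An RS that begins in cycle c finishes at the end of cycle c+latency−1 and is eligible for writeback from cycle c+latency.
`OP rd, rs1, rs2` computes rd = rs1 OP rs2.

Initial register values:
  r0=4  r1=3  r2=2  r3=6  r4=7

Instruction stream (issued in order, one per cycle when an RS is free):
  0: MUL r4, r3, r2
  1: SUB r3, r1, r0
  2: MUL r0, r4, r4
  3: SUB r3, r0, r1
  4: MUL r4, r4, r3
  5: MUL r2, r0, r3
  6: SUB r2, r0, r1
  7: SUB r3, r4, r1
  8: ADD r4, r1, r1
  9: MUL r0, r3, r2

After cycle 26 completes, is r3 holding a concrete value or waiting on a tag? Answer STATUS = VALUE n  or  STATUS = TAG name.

cycle 1: issue MUL r4<-Mul1 // r0:4,r1:3,r2:2,r3:6,r4:Mul1
cycle 2: issue SUB r3<-Add1 // r0:4,r1:3,r2:2,r3:Add1,r4:Mul1
cycle 3: issue MUL r0<-Mul2 // r0:Mul2,r1:3,r2:2,r3:Add1,r4:Mul1
cycle 4: issue SUB r3<-Add2 // r0:Mul2,r1:3,r2:2,r3:Add2,r4:Mul1
cycle 5: CDB Add1=-1; stall // r0:Mul2,r1:3,r2:2,r3:Add2,r4:Mul1
cycle 6: CDB Mul1=12; issue MUL r4<-Mul1 // r0:Mul2,r1:3,r2:2,r3:Add2,r4:Mul1
cycle 7: stall // r0:Mul2,r1:3,r2:2,r3:Add2,r4:Mul1
cycle 8: stall // r0:Mul2,r1:3,r2:2,r3:Add2,r4:Mul1
cycle 9: stall // r0:Mul2,r1:3,r2:2,r3:Add2,r4:Mul1
cycle 10: stall // r0:Mul2,r1:3,r2:2,r3:Add2,r4:Mul1
cycle 11: CDB Mul2=144; issue MUL r2<-Mul2 // r0:144,r1:3,r2:Mul2,r3:Add2,r4:Mul1
cycle 12: issue SUB r2<-Add1 // r0:144,r1:3,r2:Add1,r3:Add2,r4:Mul1
cycle 13: issue SUB r3<-Add3 // r0:144,r1:3,r2:Add1,r3:Add3,r4:Mul1
cycle 14: CDB Add2=141; issue ADD r4<-Add2 // r0:144,r1:3,r2:Add1,r3:Add3,r4:Add2
cycle 15: CDB Add1=141; stall // r0:144,r1:3,r2:141,r3:Add3,r4:Add2
cycle 16: stall // r0:144,r1:3,r2:141,r3:Add3,r4:Add2
cycle 17: CDB Add2=6; stall // r0:144,r1:3,r2:141,r3:Add3,r4:6
cycle 18: stall // r0:144,r1:3,r2:141,r3:Add3,r4:6
cycle 19: CDB Mul1=1692; issue MUL r0<-Mul1 // r0:Mul1,r1:3,r2:141,r3:Add3,r4:6
cycle 20: CDB Mul2=20304 // r0:Mul1,r1:3,r2:141,r3:Add3,r4:6
cycle 21: - // r0:Mul1,r1:3,r2:141,r3:Add3,r4:6
cycle 22: CDB Add3=1689 // r0:Mul1,r1:3,r2:141,r3:1689,r4:6
cycle 23: - // r0:Mul1,r1:3,r2:141,r3:1689,r4:6
cycle 24: - // r0:Mul1,r1:3,r2:141,r3:1689,r4:6
cycle 25: - // r0:Mul1,r1:3,r2:141,r3:1689,r4:6
cycle 26: - // r0:Mul1,r1:3,r2:141,r3:1689,r4:6

STATUS = VALUE 1689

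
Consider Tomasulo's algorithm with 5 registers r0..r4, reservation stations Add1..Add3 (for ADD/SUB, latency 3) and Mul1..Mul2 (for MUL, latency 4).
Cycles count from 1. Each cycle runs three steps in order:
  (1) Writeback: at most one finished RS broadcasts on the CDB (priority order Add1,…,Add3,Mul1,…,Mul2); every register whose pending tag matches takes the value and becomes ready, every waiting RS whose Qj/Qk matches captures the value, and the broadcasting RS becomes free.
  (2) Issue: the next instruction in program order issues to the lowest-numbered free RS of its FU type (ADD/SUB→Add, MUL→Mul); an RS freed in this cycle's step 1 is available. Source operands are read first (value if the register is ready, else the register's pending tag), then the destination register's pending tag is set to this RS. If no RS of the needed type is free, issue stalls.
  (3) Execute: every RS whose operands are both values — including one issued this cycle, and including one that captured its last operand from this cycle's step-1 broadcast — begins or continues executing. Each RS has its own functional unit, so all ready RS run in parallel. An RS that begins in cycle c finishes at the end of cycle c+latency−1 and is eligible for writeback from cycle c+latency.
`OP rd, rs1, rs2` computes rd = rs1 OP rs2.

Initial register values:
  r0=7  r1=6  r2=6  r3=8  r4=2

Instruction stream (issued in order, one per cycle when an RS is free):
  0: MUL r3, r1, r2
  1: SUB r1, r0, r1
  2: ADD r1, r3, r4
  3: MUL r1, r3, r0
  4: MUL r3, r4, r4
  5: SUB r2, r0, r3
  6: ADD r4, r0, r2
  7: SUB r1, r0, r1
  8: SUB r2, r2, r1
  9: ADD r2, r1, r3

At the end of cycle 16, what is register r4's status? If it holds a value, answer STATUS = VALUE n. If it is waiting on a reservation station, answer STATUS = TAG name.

cycle 1: issue MUL r3<-Mul1 // r0:7,r1:6,r2:6,r3:Mul1,r4:2
cycle 2: issue SUB r1<-Add1 // r0:7,r1:Add1,r2:6,r3:Mul1,r4:2
cycle 3: issue ADD r1<-Add2 // r0:7,r1:Add2,r2:6,r3:Mul1,r4:2
cycle 4: issue MUL r1<-Mul2 // r0:7,r1:Mul2,r2:6,r3:Mul1,r4:2
cycle 5: CDB Add1=1; stall // r0:7,r1:Mul2,r2:6,r3:Mul1,r4:2
cycle 6: CDB Mul1=36; issue MUL r3<-Mul1 // r0:7,r1:Mul2,r2:6,r3:Mul1,r4:2
cycle 7: issue SUB r2<-Add1 // r0:7,r1:Mul2,r2:Add1,r3:Mul1,r4:2
cycle 8: issue ADD r4<-Add3 // r0:7,r1:Mul2,r2:Add1,r3:Mul1,r4:Add3
cycle 9: CDB Add2=38; issue SUB r1<-Add2 // r0:7,r1:Add2,r2:Add1,r3:Mul1,r4:Add3
cycle 10: CDB Mul1=4; stall // r0:7,r1:Add2,r2:Add1,r3:4,r4:Add3
cycle 11: CDB Mul2=252; stall // r0:7,r1:Add2,r2:Add1,r3:4,r4:Add3
cycle 12: stall // r0:7,r1:Add2,r2:Add1,r3:4,r4:Add3
cycle 13: CDB Add1=3; issue SUB r2<-Add1 // r0:7,r1:Add2,r2:Add1,r3:4,r4:Add3
cycle 14: CDB Add2=-245; issue ADD r2<-Add2 // r0:7,r1:-245,r2:Add2,r3:4,r4:Add3
cycle 15: - // r0:7,r1:-245,r2:Add2,r3:4,r4:Add3
cycle 16: CDB Add3=10 // r0:7,r1:-245,r2:Add2,r3:4,r4:10

STATUS = VALUE 10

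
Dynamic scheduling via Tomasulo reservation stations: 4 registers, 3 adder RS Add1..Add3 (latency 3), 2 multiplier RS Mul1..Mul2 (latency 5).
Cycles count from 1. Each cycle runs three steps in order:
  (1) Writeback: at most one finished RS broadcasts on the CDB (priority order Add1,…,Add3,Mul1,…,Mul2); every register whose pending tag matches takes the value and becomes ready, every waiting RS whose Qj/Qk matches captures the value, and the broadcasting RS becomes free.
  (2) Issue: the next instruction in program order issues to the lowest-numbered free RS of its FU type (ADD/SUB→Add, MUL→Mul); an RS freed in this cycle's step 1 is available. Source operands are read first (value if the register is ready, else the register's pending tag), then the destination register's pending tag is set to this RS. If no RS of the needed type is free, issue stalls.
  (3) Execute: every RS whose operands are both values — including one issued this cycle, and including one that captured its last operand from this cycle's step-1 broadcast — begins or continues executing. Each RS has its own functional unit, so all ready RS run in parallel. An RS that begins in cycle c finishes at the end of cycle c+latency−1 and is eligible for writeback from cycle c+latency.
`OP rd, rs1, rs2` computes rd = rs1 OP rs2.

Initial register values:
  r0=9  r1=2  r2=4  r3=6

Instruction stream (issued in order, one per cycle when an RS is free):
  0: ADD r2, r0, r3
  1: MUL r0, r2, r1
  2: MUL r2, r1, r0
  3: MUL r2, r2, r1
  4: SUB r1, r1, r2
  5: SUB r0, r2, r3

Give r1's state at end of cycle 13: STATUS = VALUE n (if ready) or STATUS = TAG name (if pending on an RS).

  c1: issue ADD r2<-Add1  regs: r0:9,r1:2,r2:Add1,r3:6
  c2: issue MUL r0<-Mul1  regs: r0:Mul1,r1:2,r2:Add1,r3:6
  c3: issue MUL r2<-Mul2  regs: r0:Mul1,r1:2,r2:Mul2,r3:6
  c4: CDB Add1=15; stall  regs: r0:Mul1,r1:2,r2:Mul2,r3:6
  c5: stall  regs: r0:Mul1,r1:2,r2:Mul2,r3:6
  c6: stall  regs: r0:Mul1,r1:2,r2:Mul2,r3:6
  c7: stall  regs: r0:Mul1,r1:2,r2:Mul2,r3:6
  c8: stall  regs: r0:Mul1,r1:2,r2:Mul2,r3:6
  c9: CDB Mul1=30; issue MUL r2<-Mul1  regs: r0:30,r1:2,r2:Mul1,r3:6
  c10: issue SUB r1<-Add1  regs: r0:30,r1:Add1,r2:Mul1,r3:6
  c11: issue SUB r0<-Add2  regs: r0:Add2,r1:Add1,r2:Mul1,r3:6
  c12: -  regs: r0:Add2,r1:Add1,r2:Mul1,r3:6
  c13: -  regs: r0:Add2,r1:Add1,r2:Mul1,r3:6

STATUS = TAG Add1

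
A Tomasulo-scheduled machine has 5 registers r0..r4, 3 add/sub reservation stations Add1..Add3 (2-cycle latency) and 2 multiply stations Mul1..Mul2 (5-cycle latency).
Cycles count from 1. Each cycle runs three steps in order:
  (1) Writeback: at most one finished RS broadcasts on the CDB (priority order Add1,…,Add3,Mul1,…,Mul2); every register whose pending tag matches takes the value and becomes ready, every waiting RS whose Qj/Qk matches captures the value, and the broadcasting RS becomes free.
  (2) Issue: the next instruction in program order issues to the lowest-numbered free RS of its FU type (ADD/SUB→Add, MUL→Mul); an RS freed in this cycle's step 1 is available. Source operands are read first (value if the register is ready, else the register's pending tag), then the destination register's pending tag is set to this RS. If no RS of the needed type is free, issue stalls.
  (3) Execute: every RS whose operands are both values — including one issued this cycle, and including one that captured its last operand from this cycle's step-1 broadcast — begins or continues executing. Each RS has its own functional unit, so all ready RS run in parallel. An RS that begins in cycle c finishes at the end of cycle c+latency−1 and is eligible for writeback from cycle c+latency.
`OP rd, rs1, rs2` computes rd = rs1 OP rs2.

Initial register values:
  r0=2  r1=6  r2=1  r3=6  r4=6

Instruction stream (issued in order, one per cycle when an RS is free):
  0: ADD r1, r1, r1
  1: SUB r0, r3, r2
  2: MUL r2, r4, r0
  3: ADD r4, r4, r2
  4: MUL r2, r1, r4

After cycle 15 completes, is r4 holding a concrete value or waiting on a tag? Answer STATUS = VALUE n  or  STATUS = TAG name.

  c1: issue ADD r1<-Add1  regs: r0:2,r1:Add1,r2:1,r3:6,r4:6
  c2: issue SUB r0<-Add2  regs: r0:Add2,r1:Add1,r2:1,r3:6,r4:6
  c3: CDB Add1=12; issue MUL r2<-Mul1  regs: r0:Add2,r1:12,r2:Mul1,r3:6,r4:6
  c4: CDB Add2=5; issue ADD r4<-Add1  regs: r0:5,r1:12,r2:Mul1,r3:6,r4:Add1
  c5: issue MUL r2<-Mul2  regs: r0:5,r1:12,r2:Mul2,r3:6,r4:Add1
  c6: -  regs: r0:5,r1:12,r2:Mul2,r3:6,r4:Add1
  c7: -  regs: r0:5,r1:12,r2:Mul2,r3:6,r4:Add1
  c8: -  regs: r0:5,r1:12,r2:Mul2,r3:6,r4:Add1
  c9: CDB Mul1=30  regs: r0:5,r1:12,r2:Mul2,r3:6,r4:Add1
  c10: -  regs: r0:5,r1:12,r2:Mul2,r3:6,r4:Add1
  c11: CDB Add1=36  regs: r0:5,r1:12,r2:Mul2,r3:6,r4:36
  c12: -  regs: r0:5,r1:12,r2:Mul2,r3:6,r4:36
  c13: -  regs: r0:5,r1:12,r2:Mul2,r3:6,r4:36
  c14: -  regs: r0:5,r1:12,r2:Mul2,r3:6,r4:36
  c15: -  regs: r0:5,r1:12,r2:Mul2,r3:6,r4:36

STATUS = VALUE 36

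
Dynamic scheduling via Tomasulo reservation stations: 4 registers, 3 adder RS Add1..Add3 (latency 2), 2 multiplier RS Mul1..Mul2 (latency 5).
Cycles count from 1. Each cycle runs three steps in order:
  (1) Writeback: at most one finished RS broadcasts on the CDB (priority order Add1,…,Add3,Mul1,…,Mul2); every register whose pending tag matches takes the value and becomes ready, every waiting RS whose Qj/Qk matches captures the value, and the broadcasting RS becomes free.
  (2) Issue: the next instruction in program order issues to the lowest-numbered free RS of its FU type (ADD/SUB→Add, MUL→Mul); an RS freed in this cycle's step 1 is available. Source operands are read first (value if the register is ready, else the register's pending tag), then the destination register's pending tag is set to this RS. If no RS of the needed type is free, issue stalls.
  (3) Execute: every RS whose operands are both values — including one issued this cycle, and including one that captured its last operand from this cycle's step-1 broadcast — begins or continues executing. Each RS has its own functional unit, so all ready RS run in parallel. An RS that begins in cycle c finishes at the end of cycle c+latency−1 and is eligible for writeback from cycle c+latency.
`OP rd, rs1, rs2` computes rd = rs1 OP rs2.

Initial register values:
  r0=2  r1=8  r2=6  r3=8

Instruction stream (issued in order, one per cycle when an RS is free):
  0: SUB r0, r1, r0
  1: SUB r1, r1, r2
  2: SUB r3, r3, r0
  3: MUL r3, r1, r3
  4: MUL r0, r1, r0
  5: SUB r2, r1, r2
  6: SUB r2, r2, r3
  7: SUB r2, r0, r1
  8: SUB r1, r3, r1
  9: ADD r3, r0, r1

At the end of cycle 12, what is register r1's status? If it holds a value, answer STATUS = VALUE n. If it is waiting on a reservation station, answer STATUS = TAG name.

  c1: issue SUB r0<-Add1  regs: r0:Add1,r1:8,r2:6,r3:8
  c2: issue SUB r1<-Add2  regs: r0:Add1,r1:Add2,r2:6,r3:8
  c3: CDB Add1=6; issue SUB r3<-Add1  regs: r0:6,r1:Add2,r2:6,r3:Add1
  c4: CDB Add2=2; issue MUL r3<-Mul1  regs: r0:6,r1:2,r2:6,r3:Mul1
  c5: CDB Add1=2; issue MUL r0<-Mul2  regs: r0:Mul2,r1:2,r2:6,r3:Mul1
  c6: issue SUB r2<-Add1  regs: r0:Mul2,r1:2,r2:Add1,r3:Mul1
  c7: issue SUB r2<-Add2  regs: r0:Mul2,r1:2,r2:Add2,r3:Mul1
  c8: CDB Add1=-4; issue SUB r2<-Add1  regs: r0:Mul2,r1:2,r2:Add1,r3:Mul1
  c9: issue SUB r1<-Add3  regs: r0:Mul2,r1:Add3,r2:Add1,r3:Mul1
  c10: CDB Mul1=4; stall  regs: r0:Mul2,r1:Add3,r2:Add1,r3:4
  c11: CDB Mul2=12; stall  regs: r0:12,r1:Add3,r2:Add1,r3:4
  c12: CDB Add2=-8; issue ADD r3<-Add2  regs: r0:12,r1:Add3,r2:Add1,r3:Add2

STATUS = TAG Add3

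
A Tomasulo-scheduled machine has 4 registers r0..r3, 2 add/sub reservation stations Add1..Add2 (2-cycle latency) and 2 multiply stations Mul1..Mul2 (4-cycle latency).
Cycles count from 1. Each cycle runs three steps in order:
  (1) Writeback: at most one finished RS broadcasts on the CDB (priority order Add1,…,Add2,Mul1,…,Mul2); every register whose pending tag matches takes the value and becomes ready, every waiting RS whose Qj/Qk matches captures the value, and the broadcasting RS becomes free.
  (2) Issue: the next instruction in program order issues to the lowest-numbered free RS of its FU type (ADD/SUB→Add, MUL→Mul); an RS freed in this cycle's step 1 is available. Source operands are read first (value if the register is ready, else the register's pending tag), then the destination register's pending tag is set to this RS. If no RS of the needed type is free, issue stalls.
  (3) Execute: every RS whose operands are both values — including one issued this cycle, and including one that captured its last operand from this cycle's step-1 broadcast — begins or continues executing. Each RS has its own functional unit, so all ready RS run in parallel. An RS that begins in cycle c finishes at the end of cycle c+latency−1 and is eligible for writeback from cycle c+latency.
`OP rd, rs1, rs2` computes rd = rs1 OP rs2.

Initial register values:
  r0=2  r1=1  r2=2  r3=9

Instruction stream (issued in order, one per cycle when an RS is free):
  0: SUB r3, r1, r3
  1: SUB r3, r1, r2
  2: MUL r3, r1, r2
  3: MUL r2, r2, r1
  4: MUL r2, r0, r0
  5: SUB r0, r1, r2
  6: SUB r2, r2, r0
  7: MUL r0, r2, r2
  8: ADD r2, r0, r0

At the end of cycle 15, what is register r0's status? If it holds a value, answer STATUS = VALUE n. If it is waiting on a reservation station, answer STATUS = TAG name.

cycle 1: issue SUB r3<-Add1 // r0:2,r1:1,r2:2,r3:Add1
cycle 2: issue SUB r3<-Add2 // r0:2,r1:1,r2:2,r3:Add2
cycle 3: CDB Add1=-8; issue MUL r3<-Mul1 // r0:2,r1:1,r2:2,r3:Mul1
cycle 4: CDB Add2=-1; issue MUL r2<-Mul2 // r0:2,r1:1,r2:Mul2,r3:Mul1
cycle 5: stall // r0:2,r1:1,r2:Mul2,r3:Mul1
cycle 6: stall // r0:2,r1:1,r2:Mul2,r3:Mul1
cycle 7: CDB Mul1=2; issue MUL r2<-Mul1 // r0:2,r1:1,r2:Mul1,r3:2
cycle 8: CDB Mul2=2; issue SUB r0<-Add1 // r0:Add1,r1:1,r2:Mul1,r3:2
cycle 9: issue SUB r2<-Add2 // r0:Add1,r1:1,r2:Add2,r3:2
cycle 10: issue MUL r0<-Mul2 // r0:Mul2,r1:1,r2:Add2,r3:2
cycle 11: CDB Mul1=4; stall // r0:Mul2,r1:1,r2:Add2,r3:2
cycle 12: stall // r0:Mul2,r1:1,r2:Add2,r3:2
cycle 13: CDB Add1=-3; issue ADD r2<-Add1 // r0:Mul2,r1:1,r2:Add1,r3:2
cycle 14: - // r0:Mul2,r1:1,r2:Add1,r3:2
cycle 15: CDB Add2=7 // r0:Mul2,r1:1,r2:Add1,r3:2

STATUS = TAG Mul2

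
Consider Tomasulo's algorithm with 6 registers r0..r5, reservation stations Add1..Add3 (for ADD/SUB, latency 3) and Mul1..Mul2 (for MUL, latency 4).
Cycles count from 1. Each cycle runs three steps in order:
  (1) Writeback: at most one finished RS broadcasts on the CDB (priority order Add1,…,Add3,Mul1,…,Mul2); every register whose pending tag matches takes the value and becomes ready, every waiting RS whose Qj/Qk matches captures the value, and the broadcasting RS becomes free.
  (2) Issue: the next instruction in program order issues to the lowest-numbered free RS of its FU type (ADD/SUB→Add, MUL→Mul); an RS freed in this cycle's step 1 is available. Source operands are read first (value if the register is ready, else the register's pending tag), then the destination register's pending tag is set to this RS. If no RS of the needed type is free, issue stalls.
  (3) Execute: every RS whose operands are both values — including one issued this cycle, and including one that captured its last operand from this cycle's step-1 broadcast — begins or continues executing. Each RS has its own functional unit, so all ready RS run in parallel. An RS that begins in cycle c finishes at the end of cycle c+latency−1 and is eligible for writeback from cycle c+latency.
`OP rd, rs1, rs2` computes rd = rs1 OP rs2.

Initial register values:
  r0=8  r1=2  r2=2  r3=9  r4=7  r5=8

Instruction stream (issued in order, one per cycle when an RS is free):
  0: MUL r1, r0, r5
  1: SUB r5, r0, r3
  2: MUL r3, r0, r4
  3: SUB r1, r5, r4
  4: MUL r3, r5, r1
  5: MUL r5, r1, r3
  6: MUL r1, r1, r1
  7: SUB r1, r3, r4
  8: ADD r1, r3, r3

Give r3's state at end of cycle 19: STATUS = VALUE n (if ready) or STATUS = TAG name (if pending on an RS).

STATUS = VALUE 8

  c1: issue MUL r1<-Mul1  regs: r0:8,r1:Mul1,r2:2,r3:9,r4:7,r5:8
  c2: issue SUB r5<-Add1  regs: r0:8,r1:Mul1,r2:2,r3:9,r4:7,r5:Add1
  c3: issue MUL r3<-Mul2  regs: r0:8,r1:Mul1,r2:2,r3:Mul2,r4:7,r5:Add1
  c4: issue SUB r1<-Add2  regs: r0:8,r1:Add2,r2:2,r3:Mul2,r4:7,r5:Add1
  c5: CDB Add1=-1; stall  regs: r0:8,r1:Add2,r2:2,r3:Mul2,r4:7,r5:-1
  c6: CDB Mul1=64; issue MUL r3<-Mul1  regs: r0:8,r1:Add2,r2:2,r3:Mul1,r4:7,r5:-1
  c7: CDB Mul2=56; issue MUL r5<-Mul2  regs: r0:8,r1:Add2,r2:2,r3:Mul1,r4:7,r5:Mul2
  c8: CDB Add2=-8; stall  regs: r0:8,r1:-8,r2:2,r3:Mul1,r4:7,r5:Mul2
  c9: stall  regs: r0:8,r1:-8,r2:2,r3:Mul1,r4:7,r5:Mul2
  c10: stall  regs: r0:8,r1:-8,r2:2,r3:Mul1,r4:7,r5:Mul2
  c11: stall  regs: r0:8,r1:-8,r2:2,r3:Mul1,r4:7,r5:Mul2
  c12: CDB Mul1=8; issue MUL r1<-Mul1  regs: r0:8,r1:Mul1,r2:2,r3:8,r4:7,r5:Mul2
  c13: issue SUB r1<-Add1  regs: r0:8,r1:Add1,r2:2,r3:8,r4:7,r5:Mul2
  c14: issue ADD r1<-Add2  regs: r0:8,r1:Add2,r2:2,r3:8,r4:7,r5:Mul2
  c15: -  regs: r0:8,r1:Add2,r2:2,r3:8,r4:7,r5:Mul2
  c16: CDB Add1=1  regs: r0:8,r1:Add2,r2:2,r3:8,r4:7,r5:Mul2
  c17: CDB Add2=16  regs: r0:8,r1:16,r2:2,r3:8,r4:7,r5:Mul2
  c18: CDB Mul1=64  regs: r0:8,r1:16,r2:2,r3:8,r4:7,r5:Mul2
  c19: CDB Mul2=-64  regs: r0:8,r1:16,r2:2,r3:8,r4:7,r5:-64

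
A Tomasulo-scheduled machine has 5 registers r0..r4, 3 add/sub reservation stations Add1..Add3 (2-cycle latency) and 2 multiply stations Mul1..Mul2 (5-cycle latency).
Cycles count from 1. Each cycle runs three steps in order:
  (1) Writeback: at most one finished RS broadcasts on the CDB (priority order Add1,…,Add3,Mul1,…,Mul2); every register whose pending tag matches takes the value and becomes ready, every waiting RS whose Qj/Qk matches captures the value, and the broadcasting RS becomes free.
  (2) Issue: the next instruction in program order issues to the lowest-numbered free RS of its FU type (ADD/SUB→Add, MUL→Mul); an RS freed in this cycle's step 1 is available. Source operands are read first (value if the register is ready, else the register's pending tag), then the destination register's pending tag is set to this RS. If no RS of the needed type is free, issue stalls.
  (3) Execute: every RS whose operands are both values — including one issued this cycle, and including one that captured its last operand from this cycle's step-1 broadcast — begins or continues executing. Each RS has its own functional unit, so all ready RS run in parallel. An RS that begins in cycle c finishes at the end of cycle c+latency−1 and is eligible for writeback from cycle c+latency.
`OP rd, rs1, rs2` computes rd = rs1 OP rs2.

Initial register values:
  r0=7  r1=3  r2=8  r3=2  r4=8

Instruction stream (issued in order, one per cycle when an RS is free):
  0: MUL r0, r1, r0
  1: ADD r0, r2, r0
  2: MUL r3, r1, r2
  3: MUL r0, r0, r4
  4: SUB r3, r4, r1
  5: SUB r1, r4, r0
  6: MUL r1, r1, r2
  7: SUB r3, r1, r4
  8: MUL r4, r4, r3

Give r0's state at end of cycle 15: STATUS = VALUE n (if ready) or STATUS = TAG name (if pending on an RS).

cycle 1: issue MUL r0<-Mul1 // r0:Mul1,r1:3,r2:8,r3:2,r4:8
cycle 2: issue ADD r0<-Add1 // r0:Add1,r1:3,r2:8,r3:2,r4:8
cycle 3: issue MUL r3<-Mul2 // r0:Add1,r1:3,r2:8,r3:Mul2,r4:8
cycle 4: stall // r0:Add1,r1:3,r2:8,r3:Mul2,r4:8
cycle 5: stall // r0:Add1,r1:3,r2:8,r3:Mul2,r4:8
cycle 6: CDB Mul1=21; issue MUL r0<-Mul1 // r0:Mul1,r1:3,r2:8,r3:Mul2,r4:8
cycle 7: issue SUB r3<-Add2 // r0:Mul1,r1:3,r2:8,r3:Add2,r4:8
cycle 8: CDB Add1=29; issue SUB r1<-Add1 // r0:Mul1,r1:Add1,r2:8,r3:Add2,r4:8
cycle 9: CDB Add2=5; stall // r0:Mul1,r1:Add1,r2:8,r3:5,r4:8
cycle 10: CDB Mul2=24; issue MUL r1<-Mul2 // r0:Mul1,r1:Mul2,r2:8,r3:5,r4:8
cycle 11: issue SUB r3<-Add2 // r0:Mul1,r1:Mul2,r2:8,r3:Add2,r4:8
cycle 12: stall // r0:Mul1,r1:Mul2,r2:8,r3:Add2,r4:8
cycle 13: CDB Mul1=232; issue MUL r4<-Mul1 // r0:232,r1:Mul2,r2:8,r3:Add2,r4:Mul1
cycle 14: - // r0:232,r1:Mul2,r2:8,r3:Add2,r4:Mul1
cycle 15: CDB Add1=-224 // r0:232,r1:Mul2,r2:8,r3:Add2,r4:Mul1

STATUS = VALUE 232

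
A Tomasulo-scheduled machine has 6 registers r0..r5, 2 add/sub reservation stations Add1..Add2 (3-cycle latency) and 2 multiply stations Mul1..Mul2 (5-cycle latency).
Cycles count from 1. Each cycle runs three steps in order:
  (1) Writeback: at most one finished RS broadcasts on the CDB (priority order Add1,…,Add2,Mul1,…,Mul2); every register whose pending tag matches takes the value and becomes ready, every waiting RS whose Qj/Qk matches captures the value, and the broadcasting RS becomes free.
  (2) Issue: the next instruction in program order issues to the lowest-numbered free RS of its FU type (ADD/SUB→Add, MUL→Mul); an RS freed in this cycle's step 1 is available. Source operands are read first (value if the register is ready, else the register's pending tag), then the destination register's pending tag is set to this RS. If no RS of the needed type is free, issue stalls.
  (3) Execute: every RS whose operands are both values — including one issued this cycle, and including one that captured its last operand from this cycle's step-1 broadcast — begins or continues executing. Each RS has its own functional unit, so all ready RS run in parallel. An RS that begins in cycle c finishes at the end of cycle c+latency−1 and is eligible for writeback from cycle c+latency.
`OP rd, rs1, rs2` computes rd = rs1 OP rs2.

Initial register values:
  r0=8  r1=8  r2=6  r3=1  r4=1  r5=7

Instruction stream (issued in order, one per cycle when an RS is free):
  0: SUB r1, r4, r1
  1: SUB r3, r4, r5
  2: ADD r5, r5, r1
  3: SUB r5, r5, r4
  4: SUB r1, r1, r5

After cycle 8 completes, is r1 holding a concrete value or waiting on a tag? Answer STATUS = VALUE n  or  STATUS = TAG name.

STATUS = TAG Add1

cycle 1: issue SUB r1<-Add1 // r0:8,r1:Add1,r2:6,r3:1,r4:1,r5:7
cycle 2: issue SUB r3<-Add2 // r0:8,r1:Add1,r2:6,r3:Add2,r4:1,r5:7
cycle 3: stall // r0:8,r1:Add1,r2:6,r3:Add2,r4:1,r5:7
cycle 4: CDB Add1=-7; issue ADD r5<-Add1 // r0:8,r1:-7,r2:6,r3:Add2,r4:1,r5:Add1
cycle 5: CDB Add2=-6; issue SUB r5<-Add2 // r0:8,r1:-7,r2:6,r3:-6,r4:1,r5:Add2
cycle 6: stall // r0:8,r1:-7,r2:6,r3:-6,r4:1,r5:Add2
cycle 7: CDB Add1=0; issue SUB r1<-Add1 // r0:8,r1:Add1,r2:6,r3:-6,r4:1,r5:Add2
cycle 8: - // r0:8,r1:Add1,r2:6,r3:-6,r4:1,r5:Add2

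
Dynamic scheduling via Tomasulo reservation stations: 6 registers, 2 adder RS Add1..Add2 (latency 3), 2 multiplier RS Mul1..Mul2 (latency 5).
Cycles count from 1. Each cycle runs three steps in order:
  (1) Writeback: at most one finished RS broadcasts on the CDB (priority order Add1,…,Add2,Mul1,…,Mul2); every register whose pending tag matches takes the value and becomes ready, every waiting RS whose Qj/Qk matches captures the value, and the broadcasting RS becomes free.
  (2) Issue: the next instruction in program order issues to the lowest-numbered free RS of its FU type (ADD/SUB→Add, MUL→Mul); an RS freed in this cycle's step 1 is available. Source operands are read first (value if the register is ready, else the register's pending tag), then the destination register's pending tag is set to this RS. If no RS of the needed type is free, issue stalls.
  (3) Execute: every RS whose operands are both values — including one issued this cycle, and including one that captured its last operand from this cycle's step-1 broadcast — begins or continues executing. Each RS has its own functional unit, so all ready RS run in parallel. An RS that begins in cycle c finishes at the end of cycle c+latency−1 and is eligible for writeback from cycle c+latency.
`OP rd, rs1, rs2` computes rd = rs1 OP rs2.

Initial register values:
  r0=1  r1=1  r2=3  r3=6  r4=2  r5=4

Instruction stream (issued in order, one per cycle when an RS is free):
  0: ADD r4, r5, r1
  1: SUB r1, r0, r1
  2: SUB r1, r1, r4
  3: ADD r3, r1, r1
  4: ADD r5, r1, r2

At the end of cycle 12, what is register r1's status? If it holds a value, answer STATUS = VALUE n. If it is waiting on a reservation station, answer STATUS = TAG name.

c1: issue ADD r4<-Add1 | r0:1,r1:1,r2:3,r3:6,r4:Add1,r5:4
c2: issue SUB r1<-Add2 | r0:1,r1:Add2,r2:3,r3:6,r4:Add1,r5:4
c3: stall | r0:1,r1:Add2,r2:3,r3:6,r4:Add1,r5:4
c4: CDB Add1=5; issue SUB r1<-Add1 | r0:1,r1:Add1,r2:3,r3:6,r4:5,r5:4
c5: CDB Add2=0; issue ADD r3<-Add2 | r0:1,r1:Add1,r2:3,r3:Add2,r4:5,r5:4
c6: stall | r0:1,r1:Add1,r2:3,r3:Add2,r4:5,r5:4
c7: stall | r0:1,r1:Add1,r2:3,r3:Add2,r4:5,r5:4
c8: CDB Add1=-5; issue ADD r5<-Add1 | r0:1,r1:-5,r2:3,r3:Add2,r4:5,r5:Add1
c9: - | r0:1,r1:-5,r2:3,r3:Add2,r4:5,r5:Add1
c10: - | r0:1,r1:-5,r2:3,r3:Add2,r4:5,r5:Add1
c11: CDB Add1=-2 | r0:1,r1:-5,r2:3,r3:Add2,r4:5,r5:-2
c12: CDB Add2=-10 | r0:1,r1:-5,r2:3,r3:-10,r4:5,r5:-2

STATUS = VALUE -5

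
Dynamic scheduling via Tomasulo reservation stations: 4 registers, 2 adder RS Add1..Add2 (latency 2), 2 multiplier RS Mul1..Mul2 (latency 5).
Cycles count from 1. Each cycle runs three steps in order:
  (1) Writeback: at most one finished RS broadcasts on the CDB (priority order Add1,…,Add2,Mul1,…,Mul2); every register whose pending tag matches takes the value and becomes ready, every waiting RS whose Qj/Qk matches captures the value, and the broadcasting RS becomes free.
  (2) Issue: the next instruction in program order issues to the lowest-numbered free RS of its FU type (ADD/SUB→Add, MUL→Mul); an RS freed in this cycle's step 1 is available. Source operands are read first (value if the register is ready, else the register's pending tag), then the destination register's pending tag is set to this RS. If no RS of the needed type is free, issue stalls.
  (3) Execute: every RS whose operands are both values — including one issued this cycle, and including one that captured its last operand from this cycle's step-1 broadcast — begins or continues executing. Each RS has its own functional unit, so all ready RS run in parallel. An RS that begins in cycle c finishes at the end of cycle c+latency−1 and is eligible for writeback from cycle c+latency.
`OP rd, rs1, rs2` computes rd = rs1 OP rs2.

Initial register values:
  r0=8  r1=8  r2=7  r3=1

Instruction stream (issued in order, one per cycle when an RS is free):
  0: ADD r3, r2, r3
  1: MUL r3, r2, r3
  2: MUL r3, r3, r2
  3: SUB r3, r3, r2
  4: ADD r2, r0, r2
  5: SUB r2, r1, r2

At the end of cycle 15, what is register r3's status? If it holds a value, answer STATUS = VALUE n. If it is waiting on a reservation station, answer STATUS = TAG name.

c1: issue ADD r3<-Add1 | r0:8,r1:8,r2:7,r3:Add1
c2: issue MUL r3<-Mul1 | r0:8,r1:8,r2:7,r3:Mul1
c3: CDB Add1=8; issue MUL r3<-Mul2 | r0:8,r1:8,r2:7,r3:Mul2
c4: issue SUB r3<-Add1 | r0:8,r1:8,r2:7,r3:Add1
c5: issue ADD r2<-Add2 | r0:8,r1:8,r2:Add2,r3:Add1
c6: stall | r0:8,r1:8,r2:Add2,r3:Add1
c7: CDB Add2=15; issue SUB r2<-Add2 | r0:8,r1:8,r2:Add2,r3:Add1
c8: CDB Mul1=56 | r0:8,r1:8,r2:Add2,r3:Add1
c9: CDB Add2=-7 | r0:8,r1:8,r2:-7,r3:Add1
c10: - | r0:8,r1:8,r2:-7,r3:Add1
c11: - | r0:8,r1:8,r2:-7,r3:Add1
c12: - | r0:8,r1:8,r2:-7,r3:Add1
c13: CDB Mul2=392 | r0:8,r1:8,r2:-7,r3:Add1
c14: - | r0:8,r1:8,r2:-7,r3:Add1
c15: CDB Add1=385 | r0:8,r1:8,r2:-7,r3:385

STATUS = VALUE 385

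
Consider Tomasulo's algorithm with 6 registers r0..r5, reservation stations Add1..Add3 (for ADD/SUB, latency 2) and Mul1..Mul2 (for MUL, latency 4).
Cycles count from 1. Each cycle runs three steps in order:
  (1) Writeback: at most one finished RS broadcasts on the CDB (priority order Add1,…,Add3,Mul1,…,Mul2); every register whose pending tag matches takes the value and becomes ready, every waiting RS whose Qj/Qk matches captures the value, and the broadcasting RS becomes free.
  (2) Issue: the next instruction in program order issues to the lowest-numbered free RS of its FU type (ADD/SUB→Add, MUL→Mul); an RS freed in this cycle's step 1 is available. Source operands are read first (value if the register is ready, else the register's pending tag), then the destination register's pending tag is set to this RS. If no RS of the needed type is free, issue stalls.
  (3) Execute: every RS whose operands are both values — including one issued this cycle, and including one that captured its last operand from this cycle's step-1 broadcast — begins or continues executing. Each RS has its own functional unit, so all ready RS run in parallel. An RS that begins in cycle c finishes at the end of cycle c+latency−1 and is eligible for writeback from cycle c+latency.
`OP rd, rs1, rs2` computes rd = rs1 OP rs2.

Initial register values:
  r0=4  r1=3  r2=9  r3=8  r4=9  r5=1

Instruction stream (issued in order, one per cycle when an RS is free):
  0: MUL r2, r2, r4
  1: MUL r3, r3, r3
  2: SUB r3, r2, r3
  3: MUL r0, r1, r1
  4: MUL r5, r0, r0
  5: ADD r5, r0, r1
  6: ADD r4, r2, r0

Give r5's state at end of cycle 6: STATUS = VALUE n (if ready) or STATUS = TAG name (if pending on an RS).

cycle 1: issue MUL r2<-Mul1 // r0:4,r1:3,r2:Mul1,r3:8,r4:9,r5:1
cycle 2: issue MUL r3<-Mul2 // r0:4,r1:3,r2:Mul1,r3:Mul2,r4:9,r5:1
cycle 3: issue SUB r3<-Add1 // r0:4,r1:3,r2:Mul1,r3:Add1,r4:9,r5:1
cycle 4: stall // r0:4,r1:3,r2:Mul1,r3:Add1,r4:9,r5:1
cycle 5: CDB Mul1=81; issue MUL r0<-Mul1 // r0:Mul1,r1:3,r2:81,r3:Add1,r4:9,r5:1
cycle 6: CDB Mul2=64; issue MUL r5<-Mul2 // r0:Mul1,r1:3,r2:81,r3:Add1,r4:9,r5:Mul2

STATUS = TAG Mul2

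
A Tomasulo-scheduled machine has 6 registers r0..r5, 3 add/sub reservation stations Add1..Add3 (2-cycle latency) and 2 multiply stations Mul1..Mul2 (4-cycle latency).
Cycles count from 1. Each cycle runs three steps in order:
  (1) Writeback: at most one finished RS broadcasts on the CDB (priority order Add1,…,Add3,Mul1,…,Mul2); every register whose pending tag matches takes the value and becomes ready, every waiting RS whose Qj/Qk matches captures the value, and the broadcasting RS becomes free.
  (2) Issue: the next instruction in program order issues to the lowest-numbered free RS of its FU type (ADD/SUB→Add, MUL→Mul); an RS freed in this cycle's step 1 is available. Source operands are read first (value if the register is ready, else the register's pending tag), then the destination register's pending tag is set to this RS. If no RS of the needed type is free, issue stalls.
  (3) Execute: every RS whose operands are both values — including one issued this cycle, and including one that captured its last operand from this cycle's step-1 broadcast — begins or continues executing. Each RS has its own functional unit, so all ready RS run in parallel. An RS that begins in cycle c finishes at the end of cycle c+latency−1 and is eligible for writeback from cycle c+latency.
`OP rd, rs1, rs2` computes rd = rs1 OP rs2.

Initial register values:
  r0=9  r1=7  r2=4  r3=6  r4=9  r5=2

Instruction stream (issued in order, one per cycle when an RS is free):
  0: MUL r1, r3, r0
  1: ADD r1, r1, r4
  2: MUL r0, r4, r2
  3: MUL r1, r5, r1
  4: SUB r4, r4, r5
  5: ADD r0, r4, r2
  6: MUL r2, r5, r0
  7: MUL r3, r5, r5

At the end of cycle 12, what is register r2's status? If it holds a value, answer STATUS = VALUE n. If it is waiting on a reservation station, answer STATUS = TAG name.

STATUS = TAG Mul2

  c1: issue MUL r1<-Mul1  regs: r0:9,r1:Mul1,r2:4,r3:6,r4:9,r5:2
  c2: issue ADD r1<-Add1  regs: r0:9,r1:Add1,r2:4,r3:6,r4:9,r5:2
  c3: issue MUL r0<-Mul2  regs: r0:Mul2,r1:Add1,r2:4,r3:6,r4:9,r5:2
  c4: stall  regs: r0:Mul2,r1:Add1,r2:4,r3:6,r4:9,r5:2
  c5: CDB Mul1=54; issue MUL r1<-Mul1  regs: r0:Mul2,r1:Mul1,r2:4,r3:6,r4:9,r5:2
  c6: issue SUB r4<-Add2  regs: r0:Mul2,r1:Mul1,r2:4,r3:6,r4:Add2,r5:2
  c7: CDB Add1=63; issue ADD r0<-Add1  regs: r0:Add1,r1:Mul1,r2:4,r3:6,r4:Add2,r5:2
  c8: CDB Add2=7; stall  regs: r0:Add1,r1:Mul1,r2:4,r3:6,r4:7,r5:2
  c9: CDB Mul2=36; issue MUL r2<-Mul2  regs: r0:Add1,r1:Mul1,r2:Mul2,r3:6,r4:7,r5:2
  c10: CDB Add1=11; stall  regs: r0:11,r1:Mul1,r2:Mul2,r3:6,r4:7,r5:2
  c11: CDB Mul1=126; issue MUL r3<-Mul1  regs: r0:11,r1:126,r2:Mul2,r3:Mul1,r4:7,r5:2
  c12: -  regs: r0:11,r1:126,r2:Mul2,r3:Mul1,r4:7,r5:2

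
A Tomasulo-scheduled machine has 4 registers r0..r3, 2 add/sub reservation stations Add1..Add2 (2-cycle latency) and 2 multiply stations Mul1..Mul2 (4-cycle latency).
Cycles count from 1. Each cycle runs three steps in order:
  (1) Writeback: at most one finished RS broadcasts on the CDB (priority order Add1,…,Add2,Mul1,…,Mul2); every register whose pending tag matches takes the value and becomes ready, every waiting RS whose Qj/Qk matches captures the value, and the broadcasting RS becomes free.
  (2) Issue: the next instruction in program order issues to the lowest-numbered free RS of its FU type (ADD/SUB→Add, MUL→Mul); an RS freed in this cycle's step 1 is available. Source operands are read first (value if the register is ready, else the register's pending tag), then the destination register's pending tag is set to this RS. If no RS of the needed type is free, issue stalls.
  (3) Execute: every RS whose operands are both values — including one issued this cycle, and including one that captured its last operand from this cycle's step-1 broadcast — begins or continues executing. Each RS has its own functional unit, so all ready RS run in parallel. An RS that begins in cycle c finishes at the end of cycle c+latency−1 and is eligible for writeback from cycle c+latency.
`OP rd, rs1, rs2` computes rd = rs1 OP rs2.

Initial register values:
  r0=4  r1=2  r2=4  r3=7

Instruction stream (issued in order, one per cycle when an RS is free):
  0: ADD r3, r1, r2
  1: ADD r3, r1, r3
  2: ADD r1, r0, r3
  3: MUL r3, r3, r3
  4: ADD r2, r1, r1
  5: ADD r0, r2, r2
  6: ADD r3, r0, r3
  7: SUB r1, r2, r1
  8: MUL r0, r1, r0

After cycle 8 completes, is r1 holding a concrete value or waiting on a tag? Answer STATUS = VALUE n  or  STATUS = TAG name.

  c1: issue ADD r3<-Add1  regs: r0:4,r1:2,r2:4,r3:Add1
  c2: issue ADD r3<-Add2  regs: r0:4,r1:2,r2:4,r3:Add2
  c3: CDB Add1=6; issue ADD r1<-Add1  regs: r0:4,r1:Add1,r2:4,r3:Add2
  c4: issue MUL r3<-Mul1  regs: r0:4,r1:Add1,r2:4,r3:Mul1
  c5: CDB Add2=8; issue ADD r2<-Add2  regs: r0:4,r1:Add1,r2:Add2,r3:Mul1
  c6: stall  regs: r0:4,r1:Add1,r2:Add2,r3:Mul1
  c7: CDB Add1=12; issue ADD r0<-Add1  regs: r0:Add1,r1:12,r2:Add2,r3:Mul1
  c8: stall  regs: r0:Add1,r1:12,r2:Add2,r3:Mul1

STATUS = VALUE 12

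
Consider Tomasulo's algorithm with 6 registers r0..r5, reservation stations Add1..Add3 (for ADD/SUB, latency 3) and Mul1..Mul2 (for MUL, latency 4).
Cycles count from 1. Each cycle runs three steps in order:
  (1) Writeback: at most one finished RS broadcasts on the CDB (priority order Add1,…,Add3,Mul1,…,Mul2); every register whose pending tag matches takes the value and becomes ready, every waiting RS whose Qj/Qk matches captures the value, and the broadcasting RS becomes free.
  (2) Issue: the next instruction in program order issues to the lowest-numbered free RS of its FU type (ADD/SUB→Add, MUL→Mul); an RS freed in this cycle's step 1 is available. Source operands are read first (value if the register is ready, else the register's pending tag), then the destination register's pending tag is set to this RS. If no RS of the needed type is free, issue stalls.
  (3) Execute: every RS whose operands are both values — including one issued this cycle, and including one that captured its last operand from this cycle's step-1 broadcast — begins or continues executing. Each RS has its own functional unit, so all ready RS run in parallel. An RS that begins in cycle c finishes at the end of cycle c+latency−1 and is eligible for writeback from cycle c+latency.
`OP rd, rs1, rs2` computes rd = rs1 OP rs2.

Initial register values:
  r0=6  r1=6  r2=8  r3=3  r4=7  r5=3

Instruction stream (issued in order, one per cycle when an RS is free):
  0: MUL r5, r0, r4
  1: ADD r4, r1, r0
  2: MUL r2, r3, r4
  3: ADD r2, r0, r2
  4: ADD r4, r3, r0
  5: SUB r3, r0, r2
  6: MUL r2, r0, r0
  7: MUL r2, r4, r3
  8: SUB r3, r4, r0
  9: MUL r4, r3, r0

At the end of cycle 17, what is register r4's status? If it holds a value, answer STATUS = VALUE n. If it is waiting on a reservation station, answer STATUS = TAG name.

STATUS = VALUE 18

  c1: issue MUL r5<-Mul1  regs: r0:6,r1:6,r2:8,r3:3,r4:7,r5:Mul1
  c2: issue ADD r4<-Add1  regs: r0:6,r1:6,r2:8,r3:3,r4:Add1,r5:Mul1
  c3: issue MUL r2<-Mul2  regs: r0:6,r1:6,r2:Mul2,r3:3,r4:Add1,r5:Mul1
  c4: issue ADD r2<-Add2  regs: r0:6,r1:6,r2:Add2,r3:3,r4:Add1,r5:Mul1
  c5: CDB Add1=12; issue ADD r4<-Add1  regs: r0:6,r1:6,r2:Add2,r3:3,r4:Add1,r5:Mul1
  c6: CDB Mul1=42; issue SUB r3<-Add3  regs: r0:6,r1:6,r2:Add2,r3:Add3,r4:Add1,r5:42
  c7: issue MUL r2<-Mul1  regs: r0:6,r1:6,r2:Mul1,r3:Add3,r4:Add1,r5:42
  c8: CDB Add1=9; stall  regs: r0:6,r1:6,r2:Mul1,r3:Add3,r4:9,r5:42
  c9: CDB Mul2=36; issue MUL r2<-Mul2  regs: r0:6,r1:6,r2:Mul2,r3:Add3,r4:9,r5:42
  c10: issue SUB r3<-Add1  regs: r0:6,r1:6,r2:Mul2,r3:Add1,r4:9,r5:42
  c11: CDB Mul1=36; issue MUL r4<-Mul1  regs: r0:6,r1:6,r2:Mul2,r3:Add1,r4:Mul1,r5:42
  c12: CDB Add2=42  regs: r0:6,r1:6,r2:Mul2,r3:Add1,r4:Mul1,r5:42
  c13: CDB Add1=3  regs: r0:6,r1:6,r2:Mul2,r3:3,r4:Mul1,r5:42
  c14: -  regs: r0:6,r1:6,r2:Mul2,r3:3,r4:Mul1,r5:42
  c15: CDB Add3=-36  regs: r0:6,r1:6,r2:Mul2,r3:3,r4:Mul1,r5:42
  c16: -  regs: r0:6,r1:6,r2:Mul2,r3:3,r4:Mul1,r5:42
  c17: CDB Mul1=18  regs: r0:6,r1:6,r2:Mul2,r3:3,r4:18,r5:42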